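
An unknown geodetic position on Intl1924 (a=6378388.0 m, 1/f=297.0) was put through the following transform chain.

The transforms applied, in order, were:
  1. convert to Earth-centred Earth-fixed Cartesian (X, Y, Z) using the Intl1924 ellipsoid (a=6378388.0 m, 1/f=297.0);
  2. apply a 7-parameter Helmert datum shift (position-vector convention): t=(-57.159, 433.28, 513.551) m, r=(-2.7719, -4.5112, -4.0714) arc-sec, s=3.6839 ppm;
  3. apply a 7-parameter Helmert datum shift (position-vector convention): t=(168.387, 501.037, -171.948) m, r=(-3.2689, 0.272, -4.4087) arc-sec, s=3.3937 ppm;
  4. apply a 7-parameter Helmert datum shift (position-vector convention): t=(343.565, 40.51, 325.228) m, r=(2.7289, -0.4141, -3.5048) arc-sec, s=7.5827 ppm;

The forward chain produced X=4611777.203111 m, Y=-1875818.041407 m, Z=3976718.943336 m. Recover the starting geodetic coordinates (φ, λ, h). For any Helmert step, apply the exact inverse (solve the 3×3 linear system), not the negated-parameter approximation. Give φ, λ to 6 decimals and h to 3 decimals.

φ=38.798765°, λ=-22.143122°, h=1377.668 m

start: X=4611777.2031, Y=-1875818.0414, Z=3976718.9433 m
→ Helmert⁻¹: X=4611438.5259, Y=-1875713.3632, Z=3976379.1216
→ Helmert⁻¹: X=4611289.3472, Y=-1876172.4914, Z=3976513.9216
→ Helmert⁻¹: X=4611453.5151, Y=-1876561.2639, Z=3975859.6485
→ geod (Bowring, a=6378388.000): φ=38.79876500°, λ=-22.14312200°, h=1377.6680 m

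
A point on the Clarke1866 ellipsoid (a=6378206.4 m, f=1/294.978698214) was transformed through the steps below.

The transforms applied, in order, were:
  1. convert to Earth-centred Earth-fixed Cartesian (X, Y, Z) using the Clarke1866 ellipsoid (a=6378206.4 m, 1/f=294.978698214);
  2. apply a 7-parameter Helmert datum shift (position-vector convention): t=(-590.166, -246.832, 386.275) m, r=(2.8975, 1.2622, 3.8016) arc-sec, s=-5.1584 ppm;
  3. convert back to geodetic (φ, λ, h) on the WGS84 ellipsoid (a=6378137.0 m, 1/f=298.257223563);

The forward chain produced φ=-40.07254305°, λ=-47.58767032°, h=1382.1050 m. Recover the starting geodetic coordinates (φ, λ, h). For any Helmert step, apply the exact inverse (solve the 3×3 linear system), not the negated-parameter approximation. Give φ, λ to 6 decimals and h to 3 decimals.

start: φ=-40.072543°, λ=-47.587670°, h=1382.105 m
→ ECEF (a=6378137.000, f=1/298.257223563): X=3297160.4813, Y=-3609291.3496, Z=-4085042.3994
→ Helmert⁻¹: X=3297726.1385, Y=-3609181.3032, Z=-4085378.8690
→ geod (Bowring, a=6378206.400): φ=-40.07523000°, λ=-47.58190600°, h=1857.5100 m

φ=-40.075230°, λ=-47.581906°, h=1857.510 m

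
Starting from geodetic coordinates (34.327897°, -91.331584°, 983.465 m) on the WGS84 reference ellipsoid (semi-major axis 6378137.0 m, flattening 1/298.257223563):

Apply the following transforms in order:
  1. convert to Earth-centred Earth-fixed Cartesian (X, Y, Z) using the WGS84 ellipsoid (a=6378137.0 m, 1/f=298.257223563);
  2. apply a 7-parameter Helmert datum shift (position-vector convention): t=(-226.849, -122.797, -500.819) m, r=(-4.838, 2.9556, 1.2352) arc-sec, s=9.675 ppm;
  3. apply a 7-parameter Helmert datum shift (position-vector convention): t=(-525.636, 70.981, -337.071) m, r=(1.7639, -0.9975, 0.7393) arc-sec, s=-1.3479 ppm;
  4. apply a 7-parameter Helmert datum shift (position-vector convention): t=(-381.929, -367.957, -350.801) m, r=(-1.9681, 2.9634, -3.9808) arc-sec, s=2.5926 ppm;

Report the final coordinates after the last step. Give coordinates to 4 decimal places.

start: φ=34.327897°, λ=-91.331584°, h=983.465 m
→ ECEF (a=6378137.000, f=1/298.257223563): X=-122551.2534, Y=-5272221.1744, Z=3577096.6329
→ Helmert 7p (PV): X=-122696.4582, Y=-5272311.8114, Z=3576755.8410
→ Helmert 7p (PV): X=-123220.3289, Y=-5272264.7507, Z=3576368.2687
→ Helmert 7p (PV): X=-123652.9478, Y=-5272609.8741, Z=3576078.8162

X=-123652.9478 m, Y=-5272609.8741 m, Z=3576078.8162 m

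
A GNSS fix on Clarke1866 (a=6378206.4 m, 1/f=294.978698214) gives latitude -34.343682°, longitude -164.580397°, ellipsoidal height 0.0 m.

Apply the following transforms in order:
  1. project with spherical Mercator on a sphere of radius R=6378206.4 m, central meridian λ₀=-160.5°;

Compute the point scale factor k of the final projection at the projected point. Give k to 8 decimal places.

start: φ=-34.343682°, λ=-164.580397°, h=0.000 m
→ into merc (λ₀=-160.5°): φ=-34.34368200°, λ−λ₀=-4.08039700°
scale k = 1.21113993

1.21113993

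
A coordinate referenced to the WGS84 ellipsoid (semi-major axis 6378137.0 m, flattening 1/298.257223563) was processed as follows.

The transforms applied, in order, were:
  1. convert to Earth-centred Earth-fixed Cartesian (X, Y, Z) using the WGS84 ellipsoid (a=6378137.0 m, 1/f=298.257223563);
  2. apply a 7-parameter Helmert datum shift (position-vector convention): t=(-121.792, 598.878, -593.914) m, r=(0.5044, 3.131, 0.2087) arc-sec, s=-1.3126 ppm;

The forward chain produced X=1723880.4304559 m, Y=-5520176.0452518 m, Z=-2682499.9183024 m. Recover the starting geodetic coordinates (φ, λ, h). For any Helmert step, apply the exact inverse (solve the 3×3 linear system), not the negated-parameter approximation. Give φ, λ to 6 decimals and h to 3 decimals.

start: X=1723880.4305, Y=-5520176.0453, Z=-2682499.9183 m
→ Helmert⁻¹: X=1724039.6089, Y=-5520790.4725, Z=-2681869.8539
→ geod (Bowring, a=6378137.000): φ=-25.02398200°, λ=-72.65739200°, h=917.1810 m

φ=-25.023982°, λ=-72.657392°, h=917.181 m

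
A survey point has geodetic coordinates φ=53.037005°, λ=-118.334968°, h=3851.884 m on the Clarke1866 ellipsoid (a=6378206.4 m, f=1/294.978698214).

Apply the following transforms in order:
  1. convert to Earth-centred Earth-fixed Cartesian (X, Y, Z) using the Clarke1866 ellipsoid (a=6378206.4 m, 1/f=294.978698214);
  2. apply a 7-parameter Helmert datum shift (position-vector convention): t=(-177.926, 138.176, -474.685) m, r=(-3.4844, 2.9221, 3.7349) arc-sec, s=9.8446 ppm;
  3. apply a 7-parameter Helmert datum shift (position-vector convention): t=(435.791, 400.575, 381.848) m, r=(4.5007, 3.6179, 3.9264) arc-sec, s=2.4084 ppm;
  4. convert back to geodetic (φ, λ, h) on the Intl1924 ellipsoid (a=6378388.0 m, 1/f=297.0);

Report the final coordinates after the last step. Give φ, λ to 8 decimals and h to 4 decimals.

start: φ=53.037005°, λ=-118.334968°, h=3851.884 m
→ ECEF (a=6378206.400, f=1/294.978698214): X=-1825333.4258, Y=-3385061.2014, Z=5075895.2012
→ Helmert 7p (PV): X=-1825396.1170, Y=-3384903.6550, Z=5075553.5295
→ Helmert 7p (PV): X=-1824811.2622, Y=-3384656.7289, Z=5075905.7604
→ geod (Bowring, a=6378388.000): φ=53.04012926°, λ=-118.33098020°, h=3222.1994 m

φ=53.04012926°, λ=-118.33098020°, h=3222.1994 m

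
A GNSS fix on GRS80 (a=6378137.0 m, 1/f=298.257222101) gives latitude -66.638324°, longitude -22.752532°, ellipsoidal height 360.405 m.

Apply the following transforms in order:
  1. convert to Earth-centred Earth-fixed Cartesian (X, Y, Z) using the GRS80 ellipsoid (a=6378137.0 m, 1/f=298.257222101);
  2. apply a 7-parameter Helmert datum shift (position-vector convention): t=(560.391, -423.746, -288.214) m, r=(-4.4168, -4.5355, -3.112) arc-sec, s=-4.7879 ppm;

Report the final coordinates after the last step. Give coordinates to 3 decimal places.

start: φ=-66.638324°, λ=-22.752532°, h=360.405 m
→ ECEF (a=6378137.000, f=1/298.257222101): X=2339078.3083, Y=-980978.4853, Z=-5832867.4407
→ Helmert 7p (PV): X=2339740.9564, Y=-981557.7250, Z=-5833055.2886

X=2339740.956 m, Y=-981557.725 m, Z=-5833055.289 m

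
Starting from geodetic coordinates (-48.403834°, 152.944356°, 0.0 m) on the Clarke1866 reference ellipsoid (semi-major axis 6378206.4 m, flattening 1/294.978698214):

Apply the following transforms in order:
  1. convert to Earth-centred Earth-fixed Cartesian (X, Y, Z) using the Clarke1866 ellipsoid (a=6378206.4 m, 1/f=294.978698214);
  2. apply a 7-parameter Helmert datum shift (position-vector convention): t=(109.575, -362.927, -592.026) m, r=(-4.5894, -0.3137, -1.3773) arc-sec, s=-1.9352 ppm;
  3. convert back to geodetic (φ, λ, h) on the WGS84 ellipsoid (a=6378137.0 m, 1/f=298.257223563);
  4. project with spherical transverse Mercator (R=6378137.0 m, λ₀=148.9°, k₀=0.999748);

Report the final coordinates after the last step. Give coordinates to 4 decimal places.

start: φ=-48.403834°, λ=152.944356°, h=0.000 m
→ ECEF (a=6378206.400, f=1/294.978698214): X=-3778112.9823, Y=1929668.7810, Z=-4746600.7808
→ Helmert 7p (PV): X=-3777975.9920, Y=1929221.7356, Z=-4747232.3023
→ geod (Bowring, a=6378137.000): φ=-48.40766681°, λ=152.94889169°, h=192.8565 m
→ tm (R=6378137.0, λ₀=148.9°): E=299094.9532, N=-5395268.7214

E=299094.9532 m, N=-5395268.7214 m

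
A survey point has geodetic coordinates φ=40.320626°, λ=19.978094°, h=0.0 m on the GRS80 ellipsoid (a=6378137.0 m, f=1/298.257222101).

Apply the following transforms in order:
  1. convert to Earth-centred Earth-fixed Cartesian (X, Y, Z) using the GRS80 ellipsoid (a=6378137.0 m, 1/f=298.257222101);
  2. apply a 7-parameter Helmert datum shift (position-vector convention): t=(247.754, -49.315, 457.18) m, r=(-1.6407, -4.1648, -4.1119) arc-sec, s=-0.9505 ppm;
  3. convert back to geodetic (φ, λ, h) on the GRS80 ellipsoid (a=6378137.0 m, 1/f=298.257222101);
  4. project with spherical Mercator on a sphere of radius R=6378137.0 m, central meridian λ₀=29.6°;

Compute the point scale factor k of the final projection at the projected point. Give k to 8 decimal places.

1.31164111

start: φ=40.320626°, λ=19.978094°, h=0.000 m
→ ECEF (a=6378137.000, f=1/298.257222101): X=4576701.9280, Y=1663801.9236, Z=4105193.7908
→ Helmert 7p (PV): X=4576895.6098, Y=1663692.4446, Z=4105726.2449
→ geod (Bowring, a=6378137.000): φ=40.32343900°, λ=19.97610490°, h=454.8068 m
→ into merc (λ₀=29.6°): φ=40.32343900°, λ−λ₀=-9.62389510°
scale k = 1.31164111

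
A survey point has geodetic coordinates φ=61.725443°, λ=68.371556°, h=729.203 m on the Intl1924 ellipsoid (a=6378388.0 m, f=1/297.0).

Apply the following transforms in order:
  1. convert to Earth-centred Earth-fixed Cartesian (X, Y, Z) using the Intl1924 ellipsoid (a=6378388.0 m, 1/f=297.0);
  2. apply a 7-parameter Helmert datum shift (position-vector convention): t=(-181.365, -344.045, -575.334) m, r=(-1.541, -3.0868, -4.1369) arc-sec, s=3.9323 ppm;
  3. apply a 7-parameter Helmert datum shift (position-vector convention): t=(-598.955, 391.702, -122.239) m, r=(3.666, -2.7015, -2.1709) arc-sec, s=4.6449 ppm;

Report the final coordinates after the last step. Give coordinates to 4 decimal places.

start: φ=61.725443°, λ=68.371556°, h=729.203 m
→ ECEF (a=6378388.000, f=1/297.0): X=1116697.1034, Y=2816369.1975, Z=5594850.5886
→ Helmert 7p (PV): X=1116492.8871, Y=2816055.6296, Z=5594292.9258
→ Helmert 7p (PV): X=1115855.4866, Y=2816349.2316, Z=5594261.3455

X=1115855.4866 m, Y=2816349.2316 m, Z=5594261.3455 m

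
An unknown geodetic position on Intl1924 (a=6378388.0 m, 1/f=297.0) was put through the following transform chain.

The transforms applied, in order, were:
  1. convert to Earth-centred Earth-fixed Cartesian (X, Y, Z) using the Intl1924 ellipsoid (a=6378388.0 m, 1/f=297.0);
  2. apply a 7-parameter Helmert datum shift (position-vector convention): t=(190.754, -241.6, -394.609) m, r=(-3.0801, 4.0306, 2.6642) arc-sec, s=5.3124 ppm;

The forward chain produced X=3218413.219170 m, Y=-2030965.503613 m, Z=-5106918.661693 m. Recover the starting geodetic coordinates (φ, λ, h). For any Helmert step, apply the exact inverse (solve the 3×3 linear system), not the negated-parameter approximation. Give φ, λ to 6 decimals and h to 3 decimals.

φ=-53.491041°, λ=-32.251218°, h=3878.931 m

start: X=3218413.2192, Y=-2030965.5036, Z=-5106918.6617 m
→ Helmert⁻¹: X=3218278.9246, Y=-2030678.4307, Z=-5106464.3605
→ geod (Bowring, a=6378388.000): φ=-53.49104100°, λ=-32.25121800°, h=3878.9310 m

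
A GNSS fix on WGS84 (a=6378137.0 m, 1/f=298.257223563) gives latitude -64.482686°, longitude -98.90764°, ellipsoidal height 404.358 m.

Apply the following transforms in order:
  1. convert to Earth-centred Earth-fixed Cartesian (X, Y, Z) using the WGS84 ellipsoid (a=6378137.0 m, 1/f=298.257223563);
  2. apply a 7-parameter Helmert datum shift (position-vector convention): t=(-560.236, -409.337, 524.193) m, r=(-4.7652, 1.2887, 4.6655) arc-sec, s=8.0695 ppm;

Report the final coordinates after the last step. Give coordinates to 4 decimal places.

X=-427173.3881 m, Y=-2722635.7151 m, Z=-5732921.2736 m

start: φ=-64.482686°, λ=-98.907640°, h=404.358 m
→ ECEF (a=6378137.000, f=1/298.257223563): X=-426635.4584, Y=-2722062.3047, Z=-5733464.7525
→ Helmert 7p (PV): X=-427173.3881, Y=-2722635.7151, Z=-5732921.2736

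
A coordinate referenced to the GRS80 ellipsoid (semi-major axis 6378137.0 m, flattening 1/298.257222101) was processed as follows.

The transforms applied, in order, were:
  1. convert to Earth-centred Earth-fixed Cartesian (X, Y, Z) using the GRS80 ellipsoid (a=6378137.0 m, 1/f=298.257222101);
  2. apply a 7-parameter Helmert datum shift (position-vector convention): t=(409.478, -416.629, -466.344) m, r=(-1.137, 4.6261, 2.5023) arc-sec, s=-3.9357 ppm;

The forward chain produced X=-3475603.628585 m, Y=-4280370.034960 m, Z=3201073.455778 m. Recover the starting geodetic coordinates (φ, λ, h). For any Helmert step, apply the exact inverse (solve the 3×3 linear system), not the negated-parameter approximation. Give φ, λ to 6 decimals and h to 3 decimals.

start: X=-3475603.6286, Y=-4280370.0350, Z=3201073.4558 m
→ Helmert⁻¹: X=-3476150.5113, Y=-4279945.7272, Z=3201450.8447
→ geod (Bowring, a=6378137.000): φ=30.30801600°, λ=-129.08333100°, h=3076.5870 m

φ=30.308016°, λ=-129.083331°, h=3076.587 m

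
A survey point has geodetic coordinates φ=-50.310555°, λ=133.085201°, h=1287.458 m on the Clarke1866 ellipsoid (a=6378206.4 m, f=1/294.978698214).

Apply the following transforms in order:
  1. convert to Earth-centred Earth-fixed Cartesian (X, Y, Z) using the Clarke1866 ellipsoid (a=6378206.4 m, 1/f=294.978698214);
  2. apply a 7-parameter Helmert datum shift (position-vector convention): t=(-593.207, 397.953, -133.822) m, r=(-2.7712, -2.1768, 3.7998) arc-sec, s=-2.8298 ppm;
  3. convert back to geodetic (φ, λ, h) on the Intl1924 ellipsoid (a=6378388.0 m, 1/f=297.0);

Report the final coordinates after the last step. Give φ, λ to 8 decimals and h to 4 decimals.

start: φ=-50.310555°, λ=133.085201°, h=1287.458 m
→ ECEF (a=6378206.400, f=1/294.978698214): X=-2788557.7066, Y=2981460.9372, Z=-4885707.8933
→ Helmert 7p (PV): X=-2789146.3859, Y=2981733.4427, Z=-4885897.3748
→ geod (Bowring, a=6378388.000): φ=-50.30618970°, λ=133.08862214°, h=1548.9356 m

φ=-50.30618970°, λ=133.08862214°, h=1548.9356 m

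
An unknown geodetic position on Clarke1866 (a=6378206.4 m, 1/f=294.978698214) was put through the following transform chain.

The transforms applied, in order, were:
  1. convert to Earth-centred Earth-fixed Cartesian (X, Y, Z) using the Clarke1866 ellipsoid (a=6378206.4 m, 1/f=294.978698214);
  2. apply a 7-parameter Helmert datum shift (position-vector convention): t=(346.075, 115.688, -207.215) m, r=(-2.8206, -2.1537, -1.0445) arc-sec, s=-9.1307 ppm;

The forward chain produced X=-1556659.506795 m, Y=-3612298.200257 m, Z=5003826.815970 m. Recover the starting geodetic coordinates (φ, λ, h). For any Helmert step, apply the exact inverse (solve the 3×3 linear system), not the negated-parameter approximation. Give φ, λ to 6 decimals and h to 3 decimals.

φ=52.017504°, λ=-113.315397°, h=314.897 m

start: X=-1556659.5068, Y=-3612298.2003, Z=5003826.8160 m
→ Helmert⁻¹: X=-1556949.2557, Y=-3612523.1852, Z=5004046.5785
→ geod (Bowring, a=6378206.400): φ=52.01750400°, λ=-113.31539700°, h=314.8970 m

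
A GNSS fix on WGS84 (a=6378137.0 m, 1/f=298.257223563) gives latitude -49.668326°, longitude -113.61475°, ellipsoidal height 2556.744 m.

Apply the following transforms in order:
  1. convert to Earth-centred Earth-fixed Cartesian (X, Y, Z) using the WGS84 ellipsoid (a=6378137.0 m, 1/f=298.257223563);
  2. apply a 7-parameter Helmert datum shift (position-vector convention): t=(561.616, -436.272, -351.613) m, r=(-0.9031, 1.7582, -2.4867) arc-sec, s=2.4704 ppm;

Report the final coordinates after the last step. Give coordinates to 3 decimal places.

X=-1657033.692 m, Y=-3791663.496 m, Z=-4841276.350 m

start: φ=-49.668326°, λ=-113.614750°, h=2556.744 m
→ ECEF (a=6378137.000, f=1/298.257223563): X=-1657504.2424, Y=-3791216.6450, Z=-4840943.5060
→ Helmert 7p (PV): X=-1657033.6918, Y=-3791663.4955, Z=-4841276.3502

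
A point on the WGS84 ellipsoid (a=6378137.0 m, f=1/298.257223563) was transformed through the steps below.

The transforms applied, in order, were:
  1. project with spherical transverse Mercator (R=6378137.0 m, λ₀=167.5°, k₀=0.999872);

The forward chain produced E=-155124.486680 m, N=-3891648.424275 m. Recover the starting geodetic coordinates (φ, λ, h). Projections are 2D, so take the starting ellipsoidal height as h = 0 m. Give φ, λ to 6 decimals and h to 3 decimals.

φ=-34.951899°, λ=165.799709°, h=0.000 m

start: E=-155124.4867, N=-3891648.4243 m
→ tm⁻¹: φ=-34.95189900°, λ=165.79970900°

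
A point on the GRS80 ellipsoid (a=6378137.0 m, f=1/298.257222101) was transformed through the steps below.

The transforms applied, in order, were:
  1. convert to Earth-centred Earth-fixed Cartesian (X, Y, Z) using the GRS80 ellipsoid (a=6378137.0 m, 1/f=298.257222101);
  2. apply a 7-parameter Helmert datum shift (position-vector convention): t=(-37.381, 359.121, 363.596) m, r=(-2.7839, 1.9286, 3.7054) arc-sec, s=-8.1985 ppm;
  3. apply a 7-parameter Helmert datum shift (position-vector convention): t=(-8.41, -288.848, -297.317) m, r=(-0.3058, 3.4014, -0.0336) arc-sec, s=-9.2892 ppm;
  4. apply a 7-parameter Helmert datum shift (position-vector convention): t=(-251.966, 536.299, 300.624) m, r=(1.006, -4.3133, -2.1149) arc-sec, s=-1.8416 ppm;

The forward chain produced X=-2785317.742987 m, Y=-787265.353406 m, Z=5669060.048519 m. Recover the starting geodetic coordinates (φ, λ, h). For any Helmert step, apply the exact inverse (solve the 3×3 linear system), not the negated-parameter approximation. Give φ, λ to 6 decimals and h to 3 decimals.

φ=63.107113°, λ=-164.203479°, h=3804.015 m

start: X=-2785317.7430, Y=-787265.3534, Z=5669060.0485 m
→ Helmert⁻¹: X=-2784944.2848, Y=-787804.0100, Z=5668831.9437
→ Helmert⁻¹: X=-2785055.1031, Y=-787531.3360, Z=5669134.8285
→ Helmert⁻¹: X=-2785107.7135, Y=-787923.3941, Z=5668781.0328
→ geod (Bowring, a=6378137.000): φ=63.10711300°, λ=-164.20347900°, h=3804.0150 m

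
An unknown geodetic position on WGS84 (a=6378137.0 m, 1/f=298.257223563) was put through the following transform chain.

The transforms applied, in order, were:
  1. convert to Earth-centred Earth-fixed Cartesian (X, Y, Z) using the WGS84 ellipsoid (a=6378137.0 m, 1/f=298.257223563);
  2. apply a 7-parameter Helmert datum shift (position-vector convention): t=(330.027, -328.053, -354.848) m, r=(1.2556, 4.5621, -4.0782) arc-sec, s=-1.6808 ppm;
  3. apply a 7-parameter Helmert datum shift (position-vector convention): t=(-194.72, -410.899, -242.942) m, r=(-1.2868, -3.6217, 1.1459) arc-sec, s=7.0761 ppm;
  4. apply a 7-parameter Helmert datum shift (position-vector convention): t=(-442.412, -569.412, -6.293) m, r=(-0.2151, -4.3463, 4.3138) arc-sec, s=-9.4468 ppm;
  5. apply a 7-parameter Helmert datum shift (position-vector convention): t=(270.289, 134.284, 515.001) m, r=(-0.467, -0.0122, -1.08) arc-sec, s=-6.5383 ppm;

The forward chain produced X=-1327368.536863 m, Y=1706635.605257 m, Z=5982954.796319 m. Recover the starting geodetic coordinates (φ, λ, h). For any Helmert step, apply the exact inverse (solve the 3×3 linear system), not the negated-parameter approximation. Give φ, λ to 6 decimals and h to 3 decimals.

φ=70.247674°, λ=127.852992°, h=2869.601 m

start: X=-1327368.5369, Y=1706635.6053, Z=5982954.7963 m
→ Helmert⁻¹: X=-1327656.0877, Y=1706491.9825, Z=5982482.8527
→ Helmert⁻¹: X=-1327064.4501, Y=1707099.0362, Z=5982575.4050
→ Helmert⁻¹: X=-1326745.8062, Y=1707467.8992, Z=5982809.9602
→ Helmert⁻¹: X=-1327244.1631, Y=1707809.0021, Z=5983135.1131
→ geod (Bowring, a=6378137.000): φ=70.24767400°, λ=127.85299200°, h=2869.6010 m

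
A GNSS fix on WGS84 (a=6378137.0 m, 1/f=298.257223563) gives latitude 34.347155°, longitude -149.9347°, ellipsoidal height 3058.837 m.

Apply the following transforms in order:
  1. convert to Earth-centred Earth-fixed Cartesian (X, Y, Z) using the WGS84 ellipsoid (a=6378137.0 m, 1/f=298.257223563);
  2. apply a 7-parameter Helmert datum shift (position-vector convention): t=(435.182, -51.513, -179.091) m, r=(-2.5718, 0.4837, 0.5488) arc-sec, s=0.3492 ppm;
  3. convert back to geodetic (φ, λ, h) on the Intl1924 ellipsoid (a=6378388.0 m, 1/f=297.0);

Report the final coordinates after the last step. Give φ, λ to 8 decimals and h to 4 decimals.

φ=34.34884762°, λ=-149.93206857°, h=2448.5580 m

start: φ=34.347155°, λ=-149.934700°, h=3058.837 m
→ ECEF (a=6378137.000, f=1/298.257223563): X=-4564542.5880, Y=-2642280.7410, Z=3580031.8154
→ Helmert 7p (PV): X=-4564093.5744, Y=-2642300.6839, Z=3579897.6237
→ geod (Bowring, a=6378388.000): φ=34.34884762°, λ=-149.93206857°, h=2448.5580 m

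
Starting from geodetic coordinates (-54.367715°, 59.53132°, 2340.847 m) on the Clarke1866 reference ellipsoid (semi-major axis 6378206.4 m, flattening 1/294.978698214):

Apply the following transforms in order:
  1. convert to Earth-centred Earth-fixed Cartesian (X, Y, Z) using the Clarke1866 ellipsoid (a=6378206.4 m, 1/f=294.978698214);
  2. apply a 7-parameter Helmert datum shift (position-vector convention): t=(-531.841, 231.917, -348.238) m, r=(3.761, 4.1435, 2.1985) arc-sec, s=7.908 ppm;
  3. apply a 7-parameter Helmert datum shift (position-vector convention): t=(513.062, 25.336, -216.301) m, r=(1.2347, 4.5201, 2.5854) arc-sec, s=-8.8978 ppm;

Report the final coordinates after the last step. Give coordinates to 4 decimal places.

X=1888777.9948 m, Y=3211473.7810 m, Z=-5162956.2997 m

start: φ=-54.367715°, λ=59.531320°, h=2340.847 m
→ ECEF (a=6378206.400, f=1/294.978698214): X=1889089.9567, Y=3211050.8692, Z=-5162395.3156
→ Helmert 7p (PV): X=1888435.1247, Y=3211422.4455, Z=-5162763.7764
→ Helmert 7p (PV): X=1888777.9948, Y=3211473.7810, Z=-5162956.2997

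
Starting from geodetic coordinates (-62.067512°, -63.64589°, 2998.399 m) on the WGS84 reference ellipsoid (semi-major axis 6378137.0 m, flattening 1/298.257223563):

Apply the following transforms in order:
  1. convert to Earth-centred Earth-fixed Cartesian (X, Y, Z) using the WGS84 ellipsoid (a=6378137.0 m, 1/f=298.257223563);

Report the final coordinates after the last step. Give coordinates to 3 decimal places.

X=1330402.284 m, Y=-2685476.510 m, Z=-5614692.683 m

start: φ=-62.067512°, λ=-63.645890°, h=2998.399 m
→ ECEF (a=6378137.000, f=1/298.257223563): X=1330402.2838, Y=-2685476.5099, Z=-5614692.6826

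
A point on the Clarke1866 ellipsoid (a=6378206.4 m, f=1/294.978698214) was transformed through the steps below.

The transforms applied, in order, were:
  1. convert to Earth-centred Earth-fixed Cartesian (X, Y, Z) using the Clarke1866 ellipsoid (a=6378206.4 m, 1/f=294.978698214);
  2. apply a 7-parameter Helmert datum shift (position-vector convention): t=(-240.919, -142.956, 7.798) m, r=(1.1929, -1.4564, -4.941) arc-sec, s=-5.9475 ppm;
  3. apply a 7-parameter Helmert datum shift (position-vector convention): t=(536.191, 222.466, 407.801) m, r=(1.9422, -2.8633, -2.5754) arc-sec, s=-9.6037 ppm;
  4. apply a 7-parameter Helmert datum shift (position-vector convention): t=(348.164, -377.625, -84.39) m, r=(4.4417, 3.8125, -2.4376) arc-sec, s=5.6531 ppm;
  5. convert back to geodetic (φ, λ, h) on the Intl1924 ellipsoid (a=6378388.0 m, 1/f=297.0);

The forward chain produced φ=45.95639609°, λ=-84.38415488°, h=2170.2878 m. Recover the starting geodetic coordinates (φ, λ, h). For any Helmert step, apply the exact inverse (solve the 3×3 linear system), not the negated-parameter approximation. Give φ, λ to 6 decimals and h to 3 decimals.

φ=45.960046°, λ=-84.388916°, h=2003.227 m

start: φ=45.956396°, λ=-84.384155°, h=2170.288 m
→ ECEF (a=6378388.000, f=1/297.0): X=434834.6714, Y=-4422194.1247, Z=4563522.5519
→ Helmert⁻¹: X=434451.9530, Y=-4421688.0944, Z=4563684.3902
→ Helmert⁻¹: X=434038.4876, Y=-4421904.6394, Z=4563356.0256
→ Helmert⁻¹: X=434420.1323, Y=-4421751.1839, Z=4563397.8735
→ geod (Bowring, a=6378206.400): φ=45.96004600°, λ=-84.38891600°, h=2003.2270 m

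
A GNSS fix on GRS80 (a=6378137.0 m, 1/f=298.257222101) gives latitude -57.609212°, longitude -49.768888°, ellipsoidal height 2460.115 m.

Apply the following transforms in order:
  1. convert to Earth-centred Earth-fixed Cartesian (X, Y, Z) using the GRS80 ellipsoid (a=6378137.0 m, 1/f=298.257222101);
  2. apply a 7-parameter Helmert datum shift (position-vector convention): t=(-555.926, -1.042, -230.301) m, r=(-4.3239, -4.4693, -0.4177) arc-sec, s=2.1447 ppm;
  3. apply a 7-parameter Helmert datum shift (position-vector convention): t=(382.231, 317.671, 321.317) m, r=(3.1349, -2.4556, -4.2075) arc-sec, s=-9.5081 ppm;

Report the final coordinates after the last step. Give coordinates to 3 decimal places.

X=2212827.371 m, Y=-2615470.941 m, Z=-5364405.455 m

start: φ=-57.609212°, λ=-49.768888°, h=2460.115 m
→ ECEF (a=6378137.000, f=1/298.257222101): X=2212895.9054, Y=-2615726.2973, Z=-5364625.3392
→ Helmert 7p (PV): X=2212455.6681, Y=-2615849.8887, Z=-5364764.3639
→ Helmert 7p (PV): X=2212827.3713, Y=-2615470.9412, Z=-5364405.4553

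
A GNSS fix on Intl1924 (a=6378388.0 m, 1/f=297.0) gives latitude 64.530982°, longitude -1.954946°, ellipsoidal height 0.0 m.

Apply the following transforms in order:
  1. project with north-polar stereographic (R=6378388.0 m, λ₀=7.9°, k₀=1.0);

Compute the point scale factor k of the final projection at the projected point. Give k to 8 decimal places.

start: φ=64.530982°, λ=-1.954946°, h=0.000 m
→ into stereo (λ₀=7.9°): φ=64.53098200°, λ−λ₀=-9.85494600°
scale k = 1.05107270

1.05107270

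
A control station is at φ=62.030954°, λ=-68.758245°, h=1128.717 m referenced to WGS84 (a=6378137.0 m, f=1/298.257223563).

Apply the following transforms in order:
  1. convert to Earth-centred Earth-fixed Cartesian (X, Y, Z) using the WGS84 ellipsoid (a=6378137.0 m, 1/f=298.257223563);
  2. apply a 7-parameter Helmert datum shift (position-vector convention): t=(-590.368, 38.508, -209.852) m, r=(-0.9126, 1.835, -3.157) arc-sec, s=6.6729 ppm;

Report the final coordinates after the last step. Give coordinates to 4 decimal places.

X=1086220.3028 m, Y=-2795854.9808 m, Z=5610961.1172 m

start: φ=62.030954°, λ=-68.758245°, h=1128.717 m
→ ECEF (a=6378137.000, f=1/298.257223563): X=1086796.2928, Y=-2795883.0241, Z=5611130.8250
→ Helmert 7p (PV): X=1086220.3028, Y=-2795854.9808, Z=5610961.1172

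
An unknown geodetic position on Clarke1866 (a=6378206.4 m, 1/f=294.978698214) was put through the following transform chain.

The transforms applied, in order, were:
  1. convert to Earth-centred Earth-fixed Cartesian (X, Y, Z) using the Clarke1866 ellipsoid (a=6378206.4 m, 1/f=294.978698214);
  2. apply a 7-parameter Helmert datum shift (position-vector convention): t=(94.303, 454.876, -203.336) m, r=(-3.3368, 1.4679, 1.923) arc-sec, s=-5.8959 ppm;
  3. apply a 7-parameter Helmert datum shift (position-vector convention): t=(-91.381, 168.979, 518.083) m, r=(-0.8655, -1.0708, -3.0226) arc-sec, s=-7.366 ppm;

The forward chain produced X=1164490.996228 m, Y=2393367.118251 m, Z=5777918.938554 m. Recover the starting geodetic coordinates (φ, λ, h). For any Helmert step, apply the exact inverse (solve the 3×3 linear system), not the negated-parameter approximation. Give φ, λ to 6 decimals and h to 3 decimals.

φ=65.418650°, λ=64.048388°, h=704.429 m

start: X=1164490.9962, Y=2393367.1183, Z=5777918.9386 m
→ Helmert⁻¹: X=1164585.8785, Y=2393208.5910, Z=5777447.4084
→ Helmert⁻¹: X=1164479.6303, Y=2392663.4982, Z=5777731.8030
→ geod (Bowring, a=6378206.400): φ=65.41865000°, λ=64.04838800°, h=704.4290 m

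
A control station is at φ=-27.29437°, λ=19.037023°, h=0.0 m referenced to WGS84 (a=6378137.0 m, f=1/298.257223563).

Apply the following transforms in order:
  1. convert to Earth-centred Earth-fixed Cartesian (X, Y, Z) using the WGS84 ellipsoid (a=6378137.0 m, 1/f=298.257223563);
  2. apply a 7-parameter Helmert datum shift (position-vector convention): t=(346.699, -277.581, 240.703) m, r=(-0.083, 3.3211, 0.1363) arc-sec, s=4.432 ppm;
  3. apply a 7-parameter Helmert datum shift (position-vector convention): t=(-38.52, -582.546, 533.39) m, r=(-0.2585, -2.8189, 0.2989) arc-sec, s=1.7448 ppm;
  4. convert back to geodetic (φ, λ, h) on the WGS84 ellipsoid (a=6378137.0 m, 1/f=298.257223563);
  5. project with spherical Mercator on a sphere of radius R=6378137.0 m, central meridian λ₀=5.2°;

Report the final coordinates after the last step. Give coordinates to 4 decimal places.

E=1539313.9533 m, N=-3159534.8232 m

start: φ=-27.294370°, λ=19.037023°, h=0.000 m
→ ECEF (a=6378137.000, f=1/298.257223563): X=5361790.3007, Y=1850088.7392, Z=-2907240.1838
→ Helmert 7p (PV): X=5362112.7305, Y=1849821.7310, Z=-2907099.4416
→ Helmert 7p (PV): X=5362120.6154, Y=1849246.5396, Z=-2906500.1612
→ geod (Bowring, a=6378137.000): φ=-27.28827919°, λ=19.02789251°, h=-305.8851 m
→ merc (R=6378137.0, λ₀=5.2°): E=1539313.9533, N=-3159534.8232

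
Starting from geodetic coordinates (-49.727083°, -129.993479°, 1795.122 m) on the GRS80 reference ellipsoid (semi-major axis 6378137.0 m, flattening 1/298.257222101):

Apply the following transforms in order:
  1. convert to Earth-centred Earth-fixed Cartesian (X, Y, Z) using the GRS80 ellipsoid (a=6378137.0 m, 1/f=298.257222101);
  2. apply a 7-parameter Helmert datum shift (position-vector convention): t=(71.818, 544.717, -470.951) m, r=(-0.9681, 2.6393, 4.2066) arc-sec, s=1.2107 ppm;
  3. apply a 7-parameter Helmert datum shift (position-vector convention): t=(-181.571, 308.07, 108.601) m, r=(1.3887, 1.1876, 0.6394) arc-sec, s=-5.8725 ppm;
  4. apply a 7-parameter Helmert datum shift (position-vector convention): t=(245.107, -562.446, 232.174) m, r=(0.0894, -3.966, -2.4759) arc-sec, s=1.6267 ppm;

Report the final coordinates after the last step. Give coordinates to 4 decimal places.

X=-2655603.9650 m, Y=-3165493.9839 m, Z=-4844716.2554 m

start: φ=-49.727083°, λ=-129.993479°, h=1795.122 m
→ ECEF (a=6378137.000, f=1/298.257222101): X=-2655787.0344, Y=-3165775.3984, Z=-4844591.1676
→ Helmert 7p (PV): X=-2655715.8582, Y=-3165311.4149, Z=-4845019.1427
→ Helmert 7p (PV): X=-2655899.9172, Y=-3164960.3695, Z=-4844888.1094
→ Helmert 7p (PV): X=-2655603.9650, Y=-3165493.9839, Z=-4844716.2554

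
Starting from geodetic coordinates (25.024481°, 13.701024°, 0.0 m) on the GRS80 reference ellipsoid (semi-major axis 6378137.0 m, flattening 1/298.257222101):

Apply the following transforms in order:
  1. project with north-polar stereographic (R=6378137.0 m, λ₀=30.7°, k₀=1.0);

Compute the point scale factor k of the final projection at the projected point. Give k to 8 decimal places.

1.40547598

start: φ=25.024481°, λ=13.701024°, h=0.000 m
→ into stereo (λ₀=30.7°): φ=25.02448100°, λ−λ₀=-16.99897600°
scale k = 1.40547598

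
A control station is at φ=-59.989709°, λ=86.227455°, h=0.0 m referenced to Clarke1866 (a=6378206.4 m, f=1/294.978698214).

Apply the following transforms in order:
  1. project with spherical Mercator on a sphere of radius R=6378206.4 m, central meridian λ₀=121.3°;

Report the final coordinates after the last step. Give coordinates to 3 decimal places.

E=-3904300.332 m, N=-8397538.440 m

start: φ=-59.989709°, λ=86.227455°, h=0.000 m
→ merc (R=6378206.4, λ₀=121.3°): E=-3904300.3321, N=-8397538.4403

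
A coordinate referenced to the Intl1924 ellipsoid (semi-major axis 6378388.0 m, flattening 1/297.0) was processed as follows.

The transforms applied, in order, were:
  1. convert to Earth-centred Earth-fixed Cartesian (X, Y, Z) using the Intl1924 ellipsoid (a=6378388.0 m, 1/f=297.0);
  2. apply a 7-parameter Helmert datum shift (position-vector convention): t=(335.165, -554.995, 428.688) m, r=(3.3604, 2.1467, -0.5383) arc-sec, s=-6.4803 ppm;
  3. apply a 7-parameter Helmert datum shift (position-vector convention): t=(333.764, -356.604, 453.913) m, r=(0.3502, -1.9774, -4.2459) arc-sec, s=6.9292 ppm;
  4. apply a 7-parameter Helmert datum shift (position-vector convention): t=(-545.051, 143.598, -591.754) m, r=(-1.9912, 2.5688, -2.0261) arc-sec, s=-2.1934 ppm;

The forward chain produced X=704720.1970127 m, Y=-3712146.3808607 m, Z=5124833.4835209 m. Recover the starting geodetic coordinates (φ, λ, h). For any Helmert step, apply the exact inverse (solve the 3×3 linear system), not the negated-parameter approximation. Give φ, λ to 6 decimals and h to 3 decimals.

φ=53.788358°, λ=-79.249461°, h=2015.548 m

start: X=704720.1970, Y=-3712146.3809, Z=5124833.4835 m
→ Helmert⁻¹: X=705239.4293, Y=-3712340.6727, Z=5125409.4251
→ Helmert⁻¹: X=705026.3210, Y=-3711935.1338, Z=5124919.5439
→ Helmert⁻¹: X=704652.0741, Y=-3711318.8627, Z=5124591.8616
→ geod (Bowring, a=6378388.000): φ=53.78835800°, λ=-79.24946100°, h=2015.5480 m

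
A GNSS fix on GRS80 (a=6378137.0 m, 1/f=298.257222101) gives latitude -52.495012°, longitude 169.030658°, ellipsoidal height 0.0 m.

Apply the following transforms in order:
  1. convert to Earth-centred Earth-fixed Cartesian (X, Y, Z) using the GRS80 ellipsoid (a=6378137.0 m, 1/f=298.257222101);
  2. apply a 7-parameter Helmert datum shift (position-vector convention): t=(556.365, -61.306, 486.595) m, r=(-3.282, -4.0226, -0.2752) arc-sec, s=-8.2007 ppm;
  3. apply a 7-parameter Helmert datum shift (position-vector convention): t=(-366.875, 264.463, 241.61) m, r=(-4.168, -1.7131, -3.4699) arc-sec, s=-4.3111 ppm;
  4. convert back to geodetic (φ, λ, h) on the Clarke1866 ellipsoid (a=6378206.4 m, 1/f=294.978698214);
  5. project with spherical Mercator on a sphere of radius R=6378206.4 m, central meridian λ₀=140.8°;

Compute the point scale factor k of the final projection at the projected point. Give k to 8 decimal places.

1.64253402

start: φ=-52.495012°, λ=169.030658°, h=0.000 m
→ ECEF (a=6378137.000, f=1/298.257222101): X=-3820310.6929, Y=740471.9736, Z=-5036526.6734
→ Helmert 7p (PV): X=-3819623.7886, Y=740329.5538, Z=-5036085.0608
→ Helmert 7p (PV): X=-3819919.9164, Y=740553.3168, Z=-5035868.4227
→ geod (Bowring, a=6378206.400): φ=-52.49610230°, λ=169.02838717°, h=-666.1957 m
→ into merc (λ₀=140.8°): φ=-52.49610230°, λ−λ₀=28.22838717°
scale k = 1.64253402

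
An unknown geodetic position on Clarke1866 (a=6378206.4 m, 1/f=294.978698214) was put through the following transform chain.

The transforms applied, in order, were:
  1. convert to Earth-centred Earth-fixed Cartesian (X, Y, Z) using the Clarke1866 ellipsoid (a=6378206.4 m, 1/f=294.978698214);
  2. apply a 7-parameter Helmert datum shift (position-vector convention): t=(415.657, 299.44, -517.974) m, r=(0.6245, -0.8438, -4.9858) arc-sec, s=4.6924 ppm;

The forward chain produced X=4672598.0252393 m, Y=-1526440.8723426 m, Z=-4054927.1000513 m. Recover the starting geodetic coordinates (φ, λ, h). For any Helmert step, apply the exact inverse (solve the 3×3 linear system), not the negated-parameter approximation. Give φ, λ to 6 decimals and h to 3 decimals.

φ=-39.708893°, λ=-18.094775°, h=2237.132 m

start: X=4672598.0252, Y=-1526440.8723, Z=-4054927.1001 m
→ Helmert⁻¹: X=4672180.7601, Y=-1526632.4885, Z=-4054404.5923
→ geod (Bowring, a=6378206.400): φ=-39.70889300°, λ=-18.09477500°, h=2237.1320 m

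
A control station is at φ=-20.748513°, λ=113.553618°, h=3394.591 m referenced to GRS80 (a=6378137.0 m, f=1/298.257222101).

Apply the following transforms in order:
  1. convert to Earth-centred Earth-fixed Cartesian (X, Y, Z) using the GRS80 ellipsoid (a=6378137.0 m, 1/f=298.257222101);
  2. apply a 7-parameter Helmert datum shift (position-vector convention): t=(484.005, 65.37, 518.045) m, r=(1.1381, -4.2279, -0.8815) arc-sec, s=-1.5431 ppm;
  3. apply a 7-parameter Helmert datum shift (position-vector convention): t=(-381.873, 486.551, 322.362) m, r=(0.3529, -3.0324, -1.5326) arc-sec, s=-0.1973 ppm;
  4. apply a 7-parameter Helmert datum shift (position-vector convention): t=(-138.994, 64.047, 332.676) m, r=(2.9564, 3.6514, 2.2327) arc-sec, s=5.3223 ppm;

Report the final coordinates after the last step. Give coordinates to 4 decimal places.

start: φ=-20.748513°, λ=113.553618°, h=3394.591 m
→ ECEF (a=6378137.000, f=1/298.257222101): X=-2385718.5567, Y=5472765.8770, Z=-2246581.6638
→ Helmert 7p (PV): X=-2385161.4326, Y=5472845.3935, Z=-2246078.8563
→ Helmert 7p (PV): X=-2385469.1497, Y=5473352.4299, Z=-2245781.7530
→ Helmert 7p (PV): X=-2385719.8423, Y=5473451.9753, Z=-2245340.3506

X=-2385719.8423 m, Y=5473451.9753 m, Z=-2245340.3506 m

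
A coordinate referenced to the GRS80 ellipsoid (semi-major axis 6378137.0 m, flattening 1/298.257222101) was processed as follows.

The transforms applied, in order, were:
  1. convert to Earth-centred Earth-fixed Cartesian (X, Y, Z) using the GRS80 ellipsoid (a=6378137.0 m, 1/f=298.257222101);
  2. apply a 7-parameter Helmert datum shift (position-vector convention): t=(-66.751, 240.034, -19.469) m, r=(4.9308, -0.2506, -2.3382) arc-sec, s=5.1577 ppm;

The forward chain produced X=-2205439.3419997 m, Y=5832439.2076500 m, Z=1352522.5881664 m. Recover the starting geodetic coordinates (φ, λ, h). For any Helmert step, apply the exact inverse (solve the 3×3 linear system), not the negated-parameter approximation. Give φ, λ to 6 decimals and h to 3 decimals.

start: X=-2205439.3420, Y=5832439.2077, Z=1352522.5882 m
→ Helmert⁻¹: X=-2205425.6864, Y=5832176.4219, Z=1352398.3414
→ geod (Bowring, a=6378137.000): φ=12.31760300°, λ=110.71401000°, h=3045.1820 m

φ=12.317603°, λ=110.714010°, h=3045.182 m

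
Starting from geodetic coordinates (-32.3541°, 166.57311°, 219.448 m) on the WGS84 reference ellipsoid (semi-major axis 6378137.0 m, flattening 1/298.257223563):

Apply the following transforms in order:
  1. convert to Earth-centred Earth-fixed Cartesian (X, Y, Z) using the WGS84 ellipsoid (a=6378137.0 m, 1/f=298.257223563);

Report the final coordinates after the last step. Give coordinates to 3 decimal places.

X=-5245917.030 m, Y=1252355.753 m, Z=-3393783.918 m

start: φ=-32.354100°, λ=166.573110°, h=219.448 m
→ ECEF (a=6378137.000, f=1/298.257223563): X=-5245917.0298, Y=1252355.7528, Z=-3393783.9180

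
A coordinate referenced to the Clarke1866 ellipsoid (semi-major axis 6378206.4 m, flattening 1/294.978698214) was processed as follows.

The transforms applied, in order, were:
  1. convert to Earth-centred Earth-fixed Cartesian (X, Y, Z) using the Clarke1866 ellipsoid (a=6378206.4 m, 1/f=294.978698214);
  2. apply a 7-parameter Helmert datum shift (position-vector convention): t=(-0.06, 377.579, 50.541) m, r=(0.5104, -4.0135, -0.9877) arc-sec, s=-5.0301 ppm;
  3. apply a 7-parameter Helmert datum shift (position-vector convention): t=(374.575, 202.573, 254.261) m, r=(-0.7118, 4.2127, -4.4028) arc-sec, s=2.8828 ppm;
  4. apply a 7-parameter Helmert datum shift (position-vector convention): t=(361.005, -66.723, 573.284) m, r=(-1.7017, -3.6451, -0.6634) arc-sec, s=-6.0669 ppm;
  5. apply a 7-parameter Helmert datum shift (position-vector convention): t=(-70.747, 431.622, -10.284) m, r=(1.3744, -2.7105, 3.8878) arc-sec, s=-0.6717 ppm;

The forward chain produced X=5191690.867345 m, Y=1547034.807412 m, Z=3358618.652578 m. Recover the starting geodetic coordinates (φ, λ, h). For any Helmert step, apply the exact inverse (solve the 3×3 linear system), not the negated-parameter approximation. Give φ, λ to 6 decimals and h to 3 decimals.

φ=31.968739°, λ=16.585793°, h=600.573 m

start: X=5191690.8673, Y=1547034.8074, Z=3358618.6526 m
→ Helmert⁻¹: X=5191838.3859, Y=1546528.7444, Z=3358552.6623
→ Helmert⁻¹: X=5191563.2440, Y=1546593.8448, Z=3357920.7655
→ Helmert⁻¹: X=5191072.1153, Y=1546486.0319, Z=3357768.1829
→ Helmert⁻¹: X=5191156.2161, Y=1546149.3964, Z=3357629.6962
→ geod (Bowring, a=6378206.400): φ=31.96873900°, λ=16.58579300°, h=600.5730 m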